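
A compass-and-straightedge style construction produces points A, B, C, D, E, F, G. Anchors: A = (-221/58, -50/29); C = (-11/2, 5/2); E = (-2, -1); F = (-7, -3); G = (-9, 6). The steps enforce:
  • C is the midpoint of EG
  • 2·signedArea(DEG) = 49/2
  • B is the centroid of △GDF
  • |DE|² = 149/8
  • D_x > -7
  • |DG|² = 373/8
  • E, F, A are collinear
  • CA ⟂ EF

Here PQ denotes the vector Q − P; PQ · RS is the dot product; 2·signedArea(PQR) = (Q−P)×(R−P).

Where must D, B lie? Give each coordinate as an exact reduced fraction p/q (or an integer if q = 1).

1. D_x = -25/4  [line -7·x + -7·y + -91/2 = 0 ∩ |DG|² = 373/8]
2. D_y = -1/4  [line -7·x + -7·y + -91/2 = 0 ∩ |DG|² = 373/8]
   → D = (-25/4, -1/4)
3. B_x = -89/12  [B is the centroid of △GDF]
4. B_y = 11/12  [B is the centroid of △GDF]
   → B = (-89/12, 11/12)

B = (-89/12, 11/12)
D = (-25/4, -1/4)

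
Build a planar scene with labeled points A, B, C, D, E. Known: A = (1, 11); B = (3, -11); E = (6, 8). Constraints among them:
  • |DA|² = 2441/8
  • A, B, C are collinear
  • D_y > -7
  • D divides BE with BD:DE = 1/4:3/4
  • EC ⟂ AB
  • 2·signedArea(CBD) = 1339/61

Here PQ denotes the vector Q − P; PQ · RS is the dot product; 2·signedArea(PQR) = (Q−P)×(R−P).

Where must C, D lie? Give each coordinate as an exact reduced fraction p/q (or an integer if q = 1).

C = (80/61, 462/61)
D = (15/4, -25/4)

1. C_x = 80/61  [A, B, C are collinear ∩ EC ⟂ AB]
2. C_y = 462/61  [A, B, C are collinear ∩ EC ⟂ AB]
   → C = (80/61, 462/61)
3. D_x = 15/4  [D divides BE with BD:DE = 1/4:3/4]
4. D_y = -25/4  [D divides BE with BD:DE = 1/4:3/4]
   → D = (15/4, -25/4)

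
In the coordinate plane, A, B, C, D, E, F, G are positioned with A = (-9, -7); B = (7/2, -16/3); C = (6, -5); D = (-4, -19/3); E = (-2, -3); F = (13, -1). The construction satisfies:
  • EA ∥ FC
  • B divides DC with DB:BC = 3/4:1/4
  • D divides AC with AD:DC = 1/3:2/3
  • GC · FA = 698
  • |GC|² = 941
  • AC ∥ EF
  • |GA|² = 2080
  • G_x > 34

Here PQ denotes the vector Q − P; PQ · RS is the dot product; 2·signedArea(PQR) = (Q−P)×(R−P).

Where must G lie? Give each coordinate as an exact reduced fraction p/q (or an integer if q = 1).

G = (35, 5)

1. G_x = 35  [line 22·x + 6·y + -800 = 0 ∩ |GA|² = 2080]
2. G_y = 5  [line 22·x + 6·y + -800 = 0 ∩ |GA|² = 2080]
   → G = (35, 5)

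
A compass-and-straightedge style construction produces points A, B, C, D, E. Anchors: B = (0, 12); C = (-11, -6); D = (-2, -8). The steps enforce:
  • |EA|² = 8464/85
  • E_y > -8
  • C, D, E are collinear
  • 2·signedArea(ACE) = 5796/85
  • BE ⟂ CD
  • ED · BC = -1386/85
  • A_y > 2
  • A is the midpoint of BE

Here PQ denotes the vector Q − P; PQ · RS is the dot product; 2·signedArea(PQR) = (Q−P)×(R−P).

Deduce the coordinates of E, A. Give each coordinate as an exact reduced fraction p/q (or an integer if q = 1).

1. E_x = -368/85  [C, D, E are collinear ∩ BE ⟂ CD]
2. E_y = -636/85  [C, D, E are collinear ∩ BE ⟂ CD]
   → E = (-368/85, -636/85)
3. A_x = -184/85  [A is the midpoint of BE]
4. A_y = 192/85  [A is the midpoint of BE]
   → A = (-184/85, 192/85)

A = (-184/85, 192/85)
E = (-368/85, -636/85)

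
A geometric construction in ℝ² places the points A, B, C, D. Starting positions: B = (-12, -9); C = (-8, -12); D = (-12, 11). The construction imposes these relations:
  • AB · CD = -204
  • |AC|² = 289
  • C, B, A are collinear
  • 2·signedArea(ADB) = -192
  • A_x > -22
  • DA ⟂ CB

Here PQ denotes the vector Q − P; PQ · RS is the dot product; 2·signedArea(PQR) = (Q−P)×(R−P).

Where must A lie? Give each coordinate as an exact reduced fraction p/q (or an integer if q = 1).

A = (-108/5, -9/5)

1. A_x = -108/5  [C, B, A are collinear ∩ DA ⟂ CB]
2. A_y = -9/5  [C, B, A are collinear ∩ DA ⟂ CB]
   → A = (-108/5, -9/5)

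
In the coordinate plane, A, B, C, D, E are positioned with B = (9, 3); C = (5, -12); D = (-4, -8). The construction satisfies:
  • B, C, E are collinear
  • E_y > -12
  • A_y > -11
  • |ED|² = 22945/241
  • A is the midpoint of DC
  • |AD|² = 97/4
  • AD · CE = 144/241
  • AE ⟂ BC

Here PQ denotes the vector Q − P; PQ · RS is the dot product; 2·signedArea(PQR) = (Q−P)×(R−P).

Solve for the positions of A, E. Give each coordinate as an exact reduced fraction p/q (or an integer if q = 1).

1. A_x = 1/2  [A is the midpoint of DC]
2. A_y = -10  [A is the midpoint of DC]
   → A = (1/2, -10)
3. E_x = 1253/241  [B, C, E are collinear ∩ AE ⟂ BC]
4. E_y = -2712/241  [B, C, E are collinear ∩ AE ⟂ BC]
   → E = (1253/241, -2712/241)

A = (1/2, -10)
E = (1253/241, -2712/241)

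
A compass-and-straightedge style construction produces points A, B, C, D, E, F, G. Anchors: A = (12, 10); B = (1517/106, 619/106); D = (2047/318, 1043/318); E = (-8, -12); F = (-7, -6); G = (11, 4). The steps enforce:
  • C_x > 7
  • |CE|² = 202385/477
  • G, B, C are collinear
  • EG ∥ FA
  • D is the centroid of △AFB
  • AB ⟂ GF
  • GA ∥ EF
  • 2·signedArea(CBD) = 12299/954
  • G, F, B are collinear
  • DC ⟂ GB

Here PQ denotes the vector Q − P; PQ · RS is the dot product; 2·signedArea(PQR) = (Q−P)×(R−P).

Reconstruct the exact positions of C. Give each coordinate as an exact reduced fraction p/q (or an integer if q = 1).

1. C_x = 382/53  [G, B, C are collinear ∩ DC ⟂ GB]
2. C_y = 301/159  [G, B, C are collinear ∩ DC ⟂ GB]
   → C = (382/53, 301/159)

C = (382/53, 301/159)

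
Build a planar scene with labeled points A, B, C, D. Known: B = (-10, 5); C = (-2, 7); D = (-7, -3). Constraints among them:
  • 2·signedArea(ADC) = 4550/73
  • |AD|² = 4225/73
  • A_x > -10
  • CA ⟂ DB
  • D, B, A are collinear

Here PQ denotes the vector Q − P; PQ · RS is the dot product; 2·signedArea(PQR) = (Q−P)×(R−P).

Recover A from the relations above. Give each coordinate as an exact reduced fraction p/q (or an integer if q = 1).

A = (-706/73, 301/73)

1. A_x = -706/73  [D, B, A are collinear ∩ CA ⟂ DB]
2. A_y = 301/73  [D, B, A are collinear ∩ CA ⟂ DB]
   → A = (-706/73, 301/73)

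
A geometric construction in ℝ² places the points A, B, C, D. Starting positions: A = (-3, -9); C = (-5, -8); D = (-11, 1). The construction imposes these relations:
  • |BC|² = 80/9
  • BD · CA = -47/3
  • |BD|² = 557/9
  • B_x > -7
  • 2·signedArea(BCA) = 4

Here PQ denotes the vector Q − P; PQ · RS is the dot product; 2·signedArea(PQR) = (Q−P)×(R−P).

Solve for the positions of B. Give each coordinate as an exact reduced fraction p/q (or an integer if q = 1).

B = (-19/3, -16/3)

1. B_x = -19/3  [BD · CA = -47/3 ∩ 2·signedArea(BCA) = 4]
2. B_y = -16/3  [BD · CA = -47/3 ∩ 2·signedArea(BCA) = 4]
   → B = (-19/3, -16/3)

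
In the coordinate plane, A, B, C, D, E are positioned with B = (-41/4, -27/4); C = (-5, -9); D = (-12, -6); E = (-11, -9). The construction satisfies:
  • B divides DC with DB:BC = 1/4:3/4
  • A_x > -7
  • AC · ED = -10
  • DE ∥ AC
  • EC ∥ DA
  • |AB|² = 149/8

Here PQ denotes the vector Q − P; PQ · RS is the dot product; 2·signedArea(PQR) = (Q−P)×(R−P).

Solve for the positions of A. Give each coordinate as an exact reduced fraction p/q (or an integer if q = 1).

A = (-6, -6)

1. A_x = -6  [DE ∥ AC ∩ EC ∥ DA]
2. A_y = -6  [DE ∥ AC ∩ EC ∥ DA]
   → A = (-6, -6)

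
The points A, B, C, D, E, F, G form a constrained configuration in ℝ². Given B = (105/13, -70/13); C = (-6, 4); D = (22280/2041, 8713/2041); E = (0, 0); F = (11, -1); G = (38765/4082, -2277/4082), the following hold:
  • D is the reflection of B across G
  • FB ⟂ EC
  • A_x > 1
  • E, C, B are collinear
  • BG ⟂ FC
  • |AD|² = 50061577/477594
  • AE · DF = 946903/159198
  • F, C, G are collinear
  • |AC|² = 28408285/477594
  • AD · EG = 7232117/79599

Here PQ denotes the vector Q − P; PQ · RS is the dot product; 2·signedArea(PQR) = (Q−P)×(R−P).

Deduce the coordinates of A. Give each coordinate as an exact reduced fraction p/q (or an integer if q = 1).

1. A_x = 14273/12246  [AD · EG = 7232117/79599 ∩ AE · DF = 946903/159198]
2. A_y = 14051/12246  [AD · EG = 7232117/79599 ∩ AE · DF = 946903/159198]
   → A = (14273/12246, 14051/12246)

A = (14273/12246, 14051/12246)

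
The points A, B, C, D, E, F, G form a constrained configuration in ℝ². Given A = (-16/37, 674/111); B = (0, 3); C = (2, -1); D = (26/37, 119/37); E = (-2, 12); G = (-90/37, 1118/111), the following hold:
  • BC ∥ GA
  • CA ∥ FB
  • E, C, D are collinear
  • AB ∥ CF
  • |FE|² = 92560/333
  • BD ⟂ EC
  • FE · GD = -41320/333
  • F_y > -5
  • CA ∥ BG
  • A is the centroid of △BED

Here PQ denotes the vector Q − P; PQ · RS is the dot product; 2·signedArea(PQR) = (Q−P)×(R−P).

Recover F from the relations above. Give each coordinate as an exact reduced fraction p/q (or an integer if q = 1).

1. F_x = 90/37  [CA ∥ FB ∩ AB ∥ CF]
2. F_y = -452/111  [CA ∥ FB ∩ AB ∥ CF]
   → F = (90/37, -452/111)

F = (90/37, -452/111)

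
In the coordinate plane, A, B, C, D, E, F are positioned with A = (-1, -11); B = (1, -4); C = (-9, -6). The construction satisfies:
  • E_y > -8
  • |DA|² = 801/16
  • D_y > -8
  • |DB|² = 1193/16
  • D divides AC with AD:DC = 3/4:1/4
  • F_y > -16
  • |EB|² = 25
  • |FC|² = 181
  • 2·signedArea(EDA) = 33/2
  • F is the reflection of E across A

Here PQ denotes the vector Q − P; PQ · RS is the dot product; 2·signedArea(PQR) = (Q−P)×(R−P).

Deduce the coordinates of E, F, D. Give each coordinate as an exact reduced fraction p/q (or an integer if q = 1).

1. D_x = -7  [D divides AC with AD:DC = 3/4:1/4]
2. D_y = -29/4  [D divides AC with AD:DC = 3/4:1/4]
   → D = (-7, -29/4)
3. E_x = -3  [line 15/4·x + 6·y + 213/4 = 0 ∩ |EB|² = 25]
4. E_y = -7  [line 15/4·x + 6·y + 213/4 = 0 ∩ |EB|² = 25]
   → E = (-3, -7)
5. F_x = 1  [F is the reflection of E across A]
6. F_y = -15  [F is the reflection of E across A]
   → F = (1, -15)

D = (-7, -29/4)
E = (-3, -7)
F = (1, -15)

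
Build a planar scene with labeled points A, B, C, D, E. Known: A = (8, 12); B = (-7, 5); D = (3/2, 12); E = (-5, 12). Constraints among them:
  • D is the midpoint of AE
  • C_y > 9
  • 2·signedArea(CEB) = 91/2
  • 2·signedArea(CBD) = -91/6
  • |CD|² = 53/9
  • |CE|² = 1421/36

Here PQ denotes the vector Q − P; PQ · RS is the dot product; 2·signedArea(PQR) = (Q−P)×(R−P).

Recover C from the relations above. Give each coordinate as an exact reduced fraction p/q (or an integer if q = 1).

C = (5/6, 29/3)

1. C_x = 5/6  [2·signedArea(CEB) = 91/2 ∩ 2·signedArea(CBD) = -91/6]
2. C_y = 29/3  [2·signedArea(CEB) = 91/2 ∩ 2·signedArea(CBD) = -91/6]
   → C = (5/6, 29/3)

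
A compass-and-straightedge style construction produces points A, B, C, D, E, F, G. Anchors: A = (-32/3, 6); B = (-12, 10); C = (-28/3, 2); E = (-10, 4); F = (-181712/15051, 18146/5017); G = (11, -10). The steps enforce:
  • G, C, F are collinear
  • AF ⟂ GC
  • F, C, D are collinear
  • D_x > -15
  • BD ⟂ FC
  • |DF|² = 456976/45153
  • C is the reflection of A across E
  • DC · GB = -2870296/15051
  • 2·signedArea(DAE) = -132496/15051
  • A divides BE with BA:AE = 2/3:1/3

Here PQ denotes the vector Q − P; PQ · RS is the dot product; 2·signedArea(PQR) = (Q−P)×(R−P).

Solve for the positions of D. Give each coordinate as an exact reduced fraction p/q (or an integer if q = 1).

1. D_x = -74316/5017  [F, C, D are collinear ∩ BD ⟂ FC]
2. D_y = 26258/5017  [F, C, D are collinear ∩ BD ⟂ FC]
   → D = (-74316/5017, 26258/5017)

D = (-74316/5017, 26258/5017)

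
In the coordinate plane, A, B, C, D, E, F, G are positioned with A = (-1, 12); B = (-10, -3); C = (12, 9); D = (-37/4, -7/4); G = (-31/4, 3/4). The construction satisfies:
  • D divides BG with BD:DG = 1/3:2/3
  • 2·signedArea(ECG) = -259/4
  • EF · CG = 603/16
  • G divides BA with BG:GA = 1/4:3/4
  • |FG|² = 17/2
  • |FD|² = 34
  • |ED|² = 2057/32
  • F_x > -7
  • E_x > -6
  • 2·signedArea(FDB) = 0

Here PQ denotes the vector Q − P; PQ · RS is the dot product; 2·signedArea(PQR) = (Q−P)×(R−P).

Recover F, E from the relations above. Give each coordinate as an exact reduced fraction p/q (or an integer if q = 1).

E = (-41/8, 41/8)
F = (-25/4, 13/4)

1. F_x = -25/4  [line 5/4·x + -3/4·y + 41/4 = 0 ∩ |FD|² = 34]
2. F_y = 13/4  [line 5/4·x + -3/4·y + 41/4 = 0 ∩ |FD|² = 34]
   → F = (-25/4, 13/4)
3. E_x = -41/8  [2·signedArea(ECG) = -259/4 ∩ EF · CG = 603/16]
4. E_y = 41/8  [2·signedArea(ECG) = -259/4 ∩ EF · CG = 603/16]
   → E = (-41/8, 41/8)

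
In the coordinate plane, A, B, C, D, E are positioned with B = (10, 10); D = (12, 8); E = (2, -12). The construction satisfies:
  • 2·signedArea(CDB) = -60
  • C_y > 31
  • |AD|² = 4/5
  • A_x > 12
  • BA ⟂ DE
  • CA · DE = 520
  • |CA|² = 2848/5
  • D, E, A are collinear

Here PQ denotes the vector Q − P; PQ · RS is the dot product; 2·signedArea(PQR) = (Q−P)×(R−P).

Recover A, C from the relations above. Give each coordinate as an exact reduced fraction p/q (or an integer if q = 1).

A = (62/5, 44/5)
C = (18, 32)

1. A_x = 62/5  [D, E, A are collinear ∩ BA ⟂ DE]
2. A_y = 44/5  [D, E, A are collinear ∩ BA ⟂ DE]
   → A = (62/5, 44/5)
3. C_x = 18  [2·signedArea(CDB) = -60 ∩ CA · DE = 520]
4. C_y = 32  [2·signedArea(CDB) = -60 ∩ CA · DE = 520]
   → C = (18, 32)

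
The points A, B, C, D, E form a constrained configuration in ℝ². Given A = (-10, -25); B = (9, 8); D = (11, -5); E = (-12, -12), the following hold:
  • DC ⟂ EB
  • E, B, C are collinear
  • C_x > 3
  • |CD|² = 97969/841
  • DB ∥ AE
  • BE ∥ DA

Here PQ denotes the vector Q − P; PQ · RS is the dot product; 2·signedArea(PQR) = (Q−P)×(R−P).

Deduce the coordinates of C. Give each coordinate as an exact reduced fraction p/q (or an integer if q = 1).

1. C_x = 2991/841  [E, B, C are collinear ∩ DC ⟂ EB]
2. C_y = 2368/841  [E, B, C are collinear ∩ DC ⟂ EB]
   → C = (2991/841, 2368/841)

C = (2991/841, 2368/841)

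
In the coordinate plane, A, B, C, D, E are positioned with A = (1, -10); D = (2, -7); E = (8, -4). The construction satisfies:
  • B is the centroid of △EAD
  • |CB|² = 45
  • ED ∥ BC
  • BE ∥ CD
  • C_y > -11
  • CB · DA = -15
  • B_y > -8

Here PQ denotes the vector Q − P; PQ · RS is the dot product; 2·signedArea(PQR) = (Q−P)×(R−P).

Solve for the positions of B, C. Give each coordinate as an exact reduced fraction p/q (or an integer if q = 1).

B = (11/3, -7)
C = (-7/3, -10)

1. B_x = 11/3  [B is the centroid of △EAD]
2. B_y = -7  [B is the centroid of △EAD]
   → B = (11/3, -7)
3. C_x = -7/3  [BE ∥ CD ∩ ED ∥ BC]
4. C_y = -10  [BE ∥ CD ∩ ED ∥ BC]
   → C = (-7/3, -10)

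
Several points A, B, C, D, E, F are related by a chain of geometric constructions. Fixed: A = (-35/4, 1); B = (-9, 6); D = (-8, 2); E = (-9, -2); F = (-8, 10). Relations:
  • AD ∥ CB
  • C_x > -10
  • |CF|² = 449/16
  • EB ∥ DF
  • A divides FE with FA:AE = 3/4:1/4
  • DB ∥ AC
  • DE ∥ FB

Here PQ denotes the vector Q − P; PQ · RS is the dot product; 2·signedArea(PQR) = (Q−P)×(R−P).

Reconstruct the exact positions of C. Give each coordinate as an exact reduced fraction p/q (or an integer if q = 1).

1. C_x = -39/4  [AD ∥ CB ∩ DB ∥ AC]
2. C_y = 5  [AD ∥ CB ∩ DB ∥ AC]
   → C = (-39/4, 5)

C = (-39/4, 5)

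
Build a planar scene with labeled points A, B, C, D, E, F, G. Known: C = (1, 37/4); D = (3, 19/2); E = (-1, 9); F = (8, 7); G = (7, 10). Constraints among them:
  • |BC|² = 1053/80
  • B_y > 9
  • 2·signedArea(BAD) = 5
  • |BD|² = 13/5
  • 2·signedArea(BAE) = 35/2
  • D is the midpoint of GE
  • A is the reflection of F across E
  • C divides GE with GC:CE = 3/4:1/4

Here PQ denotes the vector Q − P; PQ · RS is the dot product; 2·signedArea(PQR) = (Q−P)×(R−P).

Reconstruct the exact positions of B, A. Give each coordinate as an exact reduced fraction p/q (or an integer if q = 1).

A = (-10, 11)
B = (23/5, 97/10)

1. A_x = -10  [A is the reflection of F across E]
2. A_y = 11  [A is the reflection of F across E]
   → A = (-10, 11)
3. B_x = 23/5  [2·signedArea(BAD) = 5 ∩ 2·signedArea(BAE) = 35/2]
4. B_y = 97/10  [2·signedArea(BAD) = 5 ∩ 2·signedArea(BAE) = 35/2]
   → B = (23/5, 97/10)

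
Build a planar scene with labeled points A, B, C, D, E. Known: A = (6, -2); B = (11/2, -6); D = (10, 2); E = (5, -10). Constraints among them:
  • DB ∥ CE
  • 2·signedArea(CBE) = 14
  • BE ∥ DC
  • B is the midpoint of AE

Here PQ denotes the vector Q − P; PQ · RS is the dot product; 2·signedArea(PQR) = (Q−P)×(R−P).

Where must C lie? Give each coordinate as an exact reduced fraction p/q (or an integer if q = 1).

C = (19/2, -2)

1. C_x = 19/2  [DB ∥ CE ∩ BE ∥ DC]
2. C_y = -2  [DB ∥ CE ∩ BE ∥ DC]
   → C = (19/2, -2)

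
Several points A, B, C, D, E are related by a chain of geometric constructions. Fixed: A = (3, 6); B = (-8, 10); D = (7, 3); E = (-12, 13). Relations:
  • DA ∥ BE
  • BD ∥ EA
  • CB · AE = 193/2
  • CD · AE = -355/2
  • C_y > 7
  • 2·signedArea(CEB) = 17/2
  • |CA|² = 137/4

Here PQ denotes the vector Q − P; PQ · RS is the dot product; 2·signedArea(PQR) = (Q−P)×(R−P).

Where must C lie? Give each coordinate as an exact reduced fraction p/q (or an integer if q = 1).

C = (-5/2, 8)

1. C_x = -5/2  [2·signedArea(CEB) = 17/2 ∩ CB · AE = 193/2]
2. C_y = 8  [2·signedArea(CEB) = 17/2 ∩ CB · AE = 193/2]
   → C = (-5/2, 8)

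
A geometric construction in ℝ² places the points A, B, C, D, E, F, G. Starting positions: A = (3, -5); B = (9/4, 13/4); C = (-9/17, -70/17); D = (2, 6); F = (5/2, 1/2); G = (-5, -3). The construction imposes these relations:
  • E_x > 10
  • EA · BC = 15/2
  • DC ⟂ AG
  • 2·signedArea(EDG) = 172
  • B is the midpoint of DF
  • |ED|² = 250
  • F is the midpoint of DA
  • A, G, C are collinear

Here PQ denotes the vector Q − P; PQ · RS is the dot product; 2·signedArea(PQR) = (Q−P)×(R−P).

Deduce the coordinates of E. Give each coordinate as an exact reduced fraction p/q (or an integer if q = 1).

1. E_x = 11  [EA · BC = 15/2 ∩ 2·signedArea(EDG) = 172]
2. E_y = -7  [EA · BC = 15/2 ∩ 2·signedArea(EDG) = 172]
   → E = (11, -7)

E = (11, -7)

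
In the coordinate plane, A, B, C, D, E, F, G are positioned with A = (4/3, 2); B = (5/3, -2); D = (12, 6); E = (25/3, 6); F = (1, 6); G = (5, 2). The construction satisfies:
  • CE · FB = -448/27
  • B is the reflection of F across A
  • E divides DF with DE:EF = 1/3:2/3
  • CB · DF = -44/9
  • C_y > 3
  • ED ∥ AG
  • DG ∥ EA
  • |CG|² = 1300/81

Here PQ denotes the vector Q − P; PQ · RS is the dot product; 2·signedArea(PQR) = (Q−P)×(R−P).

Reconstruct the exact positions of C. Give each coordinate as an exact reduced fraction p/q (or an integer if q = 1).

C = (11/9, 10/3)

1. C_x = 11/9  [CB · DF = -44/9 ∩ CE · FB = -448/27]
2. C_y = 10/3  [CB · DF = -44/9 ∩ CE · FB = -448/27]
   → C = (11/9, 10/3)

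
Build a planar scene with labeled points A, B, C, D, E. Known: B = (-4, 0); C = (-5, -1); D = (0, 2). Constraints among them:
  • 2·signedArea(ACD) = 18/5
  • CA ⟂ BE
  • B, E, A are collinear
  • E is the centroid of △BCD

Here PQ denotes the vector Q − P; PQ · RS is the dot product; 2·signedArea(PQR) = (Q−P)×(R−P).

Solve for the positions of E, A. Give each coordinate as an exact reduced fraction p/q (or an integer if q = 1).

1. E_x = -3  [E is the centroid of △BCD]
2. E_y = 1/3  [E is the centroid of △BCD]
   → E = (-3, 1/3)
3. A_x = -26/5  [B, E, A are collinear ∩ CA ⟂ BE]
4. A_y = -2/5  [B, E, A are collinear ∩ CA ⟂ BE]
   → A = (-26/5, -2/5)

A = (-26/5, -2/5)
E = (-3, 1/3)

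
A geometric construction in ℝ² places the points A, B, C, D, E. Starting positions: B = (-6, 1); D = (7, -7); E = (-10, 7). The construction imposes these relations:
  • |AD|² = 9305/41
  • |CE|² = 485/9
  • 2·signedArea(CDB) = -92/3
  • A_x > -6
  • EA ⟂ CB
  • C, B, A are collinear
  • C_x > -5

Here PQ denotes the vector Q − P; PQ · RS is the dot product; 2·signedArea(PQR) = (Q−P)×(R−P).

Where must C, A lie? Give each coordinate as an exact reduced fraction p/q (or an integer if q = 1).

1. C_x = -13/3  [line -8·x + -13·y + -13/3 = 0 ∩ |CE|² = 485/9]
2. C_y = 7/3  [line -8·x + -13·y + -13/3 = 0 ∩ |CE|² = 485/9]
   → C = (-13/3, 7/3)
3. A_x = -226/41  [C, B, A are collinear ∩ EA ⟂ CB]
4. A_y = 57/41  [C, B, A are collinear ∩ EA ⟂ CB]
   → A = (-226/41, 57/41)

A = (-226/41, 57/41)
C = (-13/3, 7/3)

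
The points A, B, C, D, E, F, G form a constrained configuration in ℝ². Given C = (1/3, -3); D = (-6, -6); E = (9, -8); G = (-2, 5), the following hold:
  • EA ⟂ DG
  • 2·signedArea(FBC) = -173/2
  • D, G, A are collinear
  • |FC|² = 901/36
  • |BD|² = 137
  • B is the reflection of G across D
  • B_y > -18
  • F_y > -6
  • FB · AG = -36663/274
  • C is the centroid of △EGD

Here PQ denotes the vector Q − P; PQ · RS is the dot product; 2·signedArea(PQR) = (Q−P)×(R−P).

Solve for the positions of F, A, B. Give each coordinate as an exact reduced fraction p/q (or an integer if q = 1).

1. A_x = -670/137  [D, G, A are collinear ∩ EA ⟂ DG]
2. A_y = -404/137  [D, G, A are collinear ∩ EA ⟂ DG]
   → A = (-670/137, -404/137)
3. B_x = -10  [B is the reflection of G across D]
4. B_y = -17  [B is the reflection of G across D]
   → B = (-10, -17)
5. F_x = 14/3  [FB · AG = -36663/274 ∩ 2·signedArea(FBC) = -173/2]
6. F_y = -11/2  [FB · AG = -36663/274 ∩ 2·signedArea(FBC) = -173/2]
   → F = (14/3, -11/2)

A = (-670/137, -404/137)
B = (-10, -17)
F = (14/3, -11/2)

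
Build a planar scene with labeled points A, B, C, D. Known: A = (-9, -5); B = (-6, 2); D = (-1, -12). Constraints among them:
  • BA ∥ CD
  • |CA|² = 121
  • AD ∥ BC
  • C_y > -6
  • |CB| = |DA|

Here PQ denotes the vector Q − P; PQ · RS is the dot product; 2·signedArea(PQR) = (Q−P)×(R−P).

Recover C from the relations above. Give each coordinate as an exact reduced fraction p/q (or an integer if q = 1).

1. C_x = 2  [BA ∥ CD ∩ AD ∥ BC]
2. C_y = -5  [BA ∥ CD ∩ AD ∥ BC]
   → C = (2, -5)

C = (2, -5)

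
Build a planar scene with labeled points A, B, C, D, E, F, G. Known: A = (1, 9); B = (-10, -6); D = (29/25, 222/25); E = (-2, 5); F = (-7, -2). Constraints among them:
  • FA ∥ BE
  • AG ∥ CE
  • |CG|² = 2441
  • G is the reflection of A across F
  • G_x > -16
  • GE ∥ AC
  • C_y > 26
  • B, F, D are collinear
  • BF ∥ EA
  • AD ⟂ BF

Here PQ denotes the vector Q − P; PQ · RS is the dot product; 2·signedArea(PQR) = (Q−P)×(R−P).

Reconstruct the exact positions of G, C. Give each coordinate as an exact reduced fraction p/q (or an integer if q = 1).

C = (14, 27)
G = (-15, -13)

1. G_x = -15  [G is the reflection of A across F]
2. G_y = -13  [G is the reflection of A across F]
   → G = (-15, -13)
3. C_x = 14  [AG ∥ CE ∩ GE ∥ AC]
4. C_y = 27  [AG ∥ CE ∩ GE ∥ AC]
   → C = (14, 27)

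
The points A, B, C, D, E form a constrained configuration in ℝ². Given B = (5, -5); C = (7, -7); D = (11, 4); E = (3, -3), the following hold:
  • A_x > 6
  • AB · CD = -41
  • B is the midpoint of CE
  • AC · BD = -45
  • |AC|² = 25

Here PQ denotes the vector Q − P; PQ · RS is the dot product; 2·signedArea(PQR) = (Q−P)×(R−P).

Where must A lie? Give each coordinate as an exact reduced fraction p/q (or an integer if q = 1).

1. A_x = 7  [AC · BD = -45 ∩ AB · CD = -41]
2. A_y = -2  [AC · BD = -45 ∩ AB · CD = -41]
   → A = (7, -2)

A = (7, -2)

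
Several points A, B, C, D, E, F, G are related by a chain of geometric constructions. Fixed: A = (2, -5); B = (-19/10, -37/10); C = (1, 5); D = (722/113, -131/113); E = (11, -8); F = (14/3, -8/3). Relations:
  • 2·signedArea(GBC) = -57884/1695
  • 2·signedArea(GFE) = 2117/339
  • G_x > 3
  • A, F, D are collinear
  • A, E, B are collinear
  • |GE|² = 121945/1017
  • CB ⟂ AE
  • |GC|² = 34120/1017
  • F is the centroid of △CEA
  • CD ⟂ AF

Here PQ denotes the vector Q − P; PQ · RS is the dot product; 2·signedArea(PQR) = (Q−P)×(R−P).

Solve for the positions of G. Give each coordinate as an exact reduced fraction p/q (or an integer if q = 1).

1. G_x = 1061/339  [2·signedArea(GFE) = 2117/339 ∩ 2·signedArea(GBC) = -57884/1695]
2. G_y = -131/339  [2·signedArea(GFE) = 2117/339 ∩ 2·signedArea(GBC) = -57884/1695]
   → G = (1061/339, -131/339)

G = (1061/339, -131/339)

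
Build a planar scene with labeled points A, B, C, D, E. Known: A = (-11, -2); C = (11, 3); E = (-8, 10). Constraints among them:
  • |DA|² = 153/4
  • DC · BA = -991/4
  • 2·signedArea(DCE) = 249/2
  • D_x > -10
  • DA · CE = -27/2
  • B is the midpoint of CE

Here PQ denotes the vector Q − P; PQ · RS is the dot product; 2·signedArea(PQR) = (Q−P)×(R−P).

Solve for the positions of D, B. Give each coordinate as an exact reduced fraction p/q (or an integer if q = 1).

B = (3/2, 13/2)
D = (-19/2, 4)

1. D_x = -19/2  [2·signedArea(DCE) = 249/2 ∩ DA · CE = -27/2]
2. D_y = 4  [2·signedArea(DCE) = 249/2 ∩ DA · CE = -27/2]
   → D = (-19/2, 4)
3. B_x = 3/2  [DC · BA = -991/4 ∩ B is the midpoint of CE]
4. B_y = 13/2  [DC · BA = -991/4 ∩ B is the midpoint of CE]
   → B = (3/2, 13/2)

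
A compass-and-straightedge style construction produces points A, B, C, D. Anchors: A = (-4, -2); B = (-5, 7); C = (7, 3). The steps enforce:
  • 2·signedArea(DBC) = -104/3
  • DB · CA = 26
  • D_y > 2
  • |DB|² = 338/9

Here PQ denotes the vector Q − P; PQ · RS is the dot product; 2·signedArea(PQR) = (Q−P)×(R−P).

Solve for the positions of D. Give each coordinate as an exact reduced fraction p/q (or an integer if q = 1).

1. D_x = -2/3  [2·signedArea(DBC) = -104/3 ∩ DB · CA = 26]
2. D_y = 8/3  [2·signedArea(DBC) = -104/3 ∩ DB · CA = 26]
   → D = (-2/3, 8/3)

D = (-2/3, 8/3)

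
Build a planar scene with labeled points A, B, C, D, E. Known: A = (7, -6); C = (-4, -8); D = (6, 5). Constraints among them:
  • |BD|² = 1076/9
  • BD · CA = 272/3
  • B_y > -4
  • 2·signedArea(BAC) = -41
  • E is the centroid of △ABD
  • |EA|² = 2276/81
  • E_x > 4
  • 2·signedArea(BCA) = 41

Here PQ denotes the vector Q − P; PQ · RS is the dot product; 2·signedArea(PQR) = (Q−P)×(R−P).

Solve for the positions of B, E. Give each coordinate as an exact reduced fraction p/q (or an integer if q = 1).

1. B_x = -2/3  [2·signedArea(BAC) = -41 ∩ BD · CA = 272/3]
2. B_y = -11/3  [2·signedArea(BAC) = -41 ∩ BD · CA = 272/3]
   → B = (-2/3, -11/3)
3. E_x = 37/9  [E is the centroid of △ABD]
4. E_y = -14/9  [E is the centroid of △ABD]
   → E = (37/9, -14/9)

B = (-2/3, -11/3)
E = (37/9, -14/9)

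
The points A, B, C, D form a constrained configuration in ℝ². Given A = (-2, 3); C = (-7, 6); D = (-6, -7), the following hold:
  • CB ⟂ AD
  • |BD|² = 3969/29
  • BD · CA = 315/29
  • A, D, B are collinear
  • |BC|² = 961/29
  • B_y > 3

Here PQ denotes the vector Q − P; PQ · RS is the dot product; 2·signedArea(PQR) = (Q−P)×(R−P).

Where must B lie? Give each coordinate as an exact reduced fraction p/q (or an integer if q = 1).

1. B_x = -48/29  [A, D, B are collinear ∩ CB ⟂ AD]
2. B_y = 112/29  [A, D, B are collinear ∩ CB ⟂ AD]
   → B = (-48/29, 112/29)

B = (-48/29, 112/29)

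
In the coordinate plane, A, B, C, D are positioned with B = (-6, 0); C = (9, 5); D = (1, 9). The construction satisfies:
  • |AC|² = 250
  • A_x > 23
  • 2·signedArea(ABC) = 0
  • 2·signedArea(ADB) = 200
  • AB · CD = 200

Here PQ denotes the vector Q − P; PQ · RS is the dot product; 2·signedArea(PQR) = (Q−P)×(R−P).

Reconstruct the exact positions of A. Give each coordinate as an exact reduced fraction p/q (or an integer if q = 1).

1. A_x = 24  [2·signedArea(ABC) = 0 ∩ AB · CD = 200]
2. A_y = 10  [2·signedArea(ABC) = 0 ∩ AB · CD = 200]
   → A = (24, 10)

A = (24, 10)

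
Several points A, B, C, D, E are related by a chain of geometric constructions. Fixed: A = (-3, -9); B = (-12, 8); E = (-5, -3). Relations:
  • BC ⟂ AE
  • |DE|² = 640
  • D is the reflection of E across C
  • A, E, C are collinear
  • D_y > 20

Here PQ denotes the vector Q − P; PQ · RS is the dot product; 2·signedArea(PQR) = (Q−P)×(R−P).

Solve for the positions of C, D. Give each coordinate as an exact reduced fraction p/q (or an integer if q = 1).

1. C_x = -9  [A, E, C are collinear ∩ BC ⟂ AE]
2. C_y = 9  [A, E, C are collinear ∩ BC ⟂ AE]
   → C = (-9, 9)
3. D_x = -13  [D is the reflection of E across C]
4. D_y = 21  [D is the reflection of E across C]
   → D = (-13, 21)

C = (-9, 9)
D = (-13, 21)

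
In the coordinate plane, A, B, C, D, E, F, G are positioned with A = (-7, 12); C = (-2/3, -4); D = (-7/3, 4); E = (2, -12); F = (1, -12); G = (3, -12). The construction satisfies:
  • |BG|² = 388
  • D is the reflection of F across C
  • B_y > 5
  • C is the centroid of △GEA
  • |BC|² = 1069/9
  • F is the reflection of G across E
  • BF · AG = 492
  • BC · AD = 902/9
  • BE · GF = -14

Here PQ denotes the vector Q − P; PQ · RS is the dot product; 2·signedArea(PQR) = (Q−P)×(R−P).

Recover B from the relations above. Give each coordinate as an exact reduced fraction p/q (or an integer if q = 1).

1. B_x = -5  [BC · AD = 902/9 ∩ BF · AG = 492]
2. B_y = 6  [BC · AD = 902/9 ∩ BF · AG = 492]
   → B = (-5, 6)

B = (-5, 6)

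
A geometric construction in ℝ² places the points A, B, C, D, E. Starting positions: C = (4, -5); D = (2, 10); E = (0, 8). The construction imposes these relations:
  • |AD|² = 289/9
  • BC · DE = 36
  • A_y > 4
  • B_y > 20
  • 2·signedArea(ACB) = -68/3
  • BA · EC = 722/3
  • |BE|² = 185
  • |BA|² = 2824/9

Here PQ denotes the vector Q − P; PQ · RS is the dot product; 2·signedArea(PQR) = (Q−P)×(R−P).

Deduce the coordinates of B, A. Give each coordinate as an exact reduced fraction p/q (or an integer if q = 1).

A = (2, 13/3)
B = (-4, 21)

1. B_x = -4  [line 2·x + 2·y + -34 = 0 ∩ |BE|² = 185]
2. B_y = 21  [line 2·x + 2·y + -34 = 0 ∩ |BE|² = 185]
   → B = (-4, 21)
3. A_x = 2  [BA · EC = 722/3 ∩ 2·signedArea(ACB) = -68/3]
4. A_y = 13/3  [BA · EC = 722/3 ∩ 2·signedArea(ACB) = -68/3]
   → A = (2, 13/3)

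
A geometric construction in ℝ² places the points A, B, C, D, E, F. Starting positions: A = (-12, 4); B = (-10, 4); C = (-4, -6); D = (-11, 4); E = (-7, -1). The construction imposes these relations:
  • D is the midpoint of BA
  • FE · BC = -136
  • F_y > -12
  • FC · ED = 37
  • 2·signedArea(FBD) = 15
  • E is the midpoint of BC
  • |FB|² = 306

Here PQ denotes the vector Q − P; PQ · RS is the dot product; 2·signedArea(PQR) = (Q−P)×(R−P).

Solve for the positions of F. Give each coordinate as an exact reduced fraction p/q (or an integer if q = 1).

F = (-1, -11)

1. F_x = -1  [FC · ED = 37 ∩ 2·signedArea(FBD) = 15]
2. F_y = -11  [FC · ED = 37 ∩ 2·signedArea(FBD) = 15]
   → F = (-1, -11)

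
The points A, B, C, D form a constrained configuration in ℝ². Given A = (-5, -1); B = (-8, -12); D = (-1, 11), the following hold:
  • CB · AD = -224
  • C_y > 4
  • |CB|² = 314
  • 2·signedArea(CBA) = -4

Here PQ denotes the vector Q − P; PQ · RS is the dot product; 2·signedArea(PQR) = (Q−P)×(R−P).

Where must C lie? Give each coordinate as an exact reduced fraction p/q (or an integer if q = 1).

1. C_x = -3  [CB · AD = -224 ∩ 2·signedArea(CBA) = -4]
2. C_y = 5  [CB · AD = -224 ∩ 2·signedArea(CBA) = -4]
   → C = (-3, 5)

C = (-3, 5)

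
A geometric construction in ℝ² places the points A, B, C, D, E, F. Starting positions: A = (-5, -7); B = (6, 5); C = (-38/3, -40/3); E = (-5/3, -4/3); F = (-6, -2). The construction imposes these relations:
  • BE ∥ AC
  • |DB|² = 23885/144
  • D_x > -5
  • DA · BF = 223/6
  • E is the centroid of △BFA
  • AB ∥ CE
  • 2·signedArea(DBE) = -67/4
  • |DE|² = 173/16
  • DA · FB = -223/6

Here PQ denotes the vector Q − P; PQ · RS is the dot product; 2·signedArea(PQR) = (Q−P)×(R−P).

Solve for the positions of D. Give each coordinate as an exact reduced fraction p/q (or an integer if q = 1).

1. D_x = -59/12  [DA · BF = 223/6 ∩ 2·signedArea(DBE) = -67/4]
2. D_y = -11/6  [DA · BF = 223/6 ∩ 2·signedArea(DBE) = -67/4]
   → D = (-59/12, -11/6)

D = (-59/12, -11/6)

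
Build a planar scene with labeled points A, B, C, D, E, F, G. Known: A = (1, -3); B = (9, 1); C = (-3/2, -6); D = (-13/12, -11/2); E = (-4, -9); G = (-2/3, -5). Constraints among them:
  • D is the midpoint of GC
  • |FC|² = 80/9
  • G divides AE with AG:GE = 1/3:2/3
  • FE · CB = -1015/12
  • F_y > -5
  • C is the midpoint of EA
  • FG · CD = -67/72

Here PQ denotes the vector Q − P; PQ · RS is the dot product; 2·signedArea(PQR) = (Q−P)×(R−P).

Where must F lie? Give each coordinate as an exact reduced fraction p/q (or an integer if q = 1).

1. F_x = 7/6  [FE · CB = -1015/12 ∩ FG · CD = -67/72]
2. F_y = -14/3  [FE · CB = -1015/12 ∩ FG · CD = -67/72]
   → F = (7/6, -14/3)

F = (7/6, -14/3)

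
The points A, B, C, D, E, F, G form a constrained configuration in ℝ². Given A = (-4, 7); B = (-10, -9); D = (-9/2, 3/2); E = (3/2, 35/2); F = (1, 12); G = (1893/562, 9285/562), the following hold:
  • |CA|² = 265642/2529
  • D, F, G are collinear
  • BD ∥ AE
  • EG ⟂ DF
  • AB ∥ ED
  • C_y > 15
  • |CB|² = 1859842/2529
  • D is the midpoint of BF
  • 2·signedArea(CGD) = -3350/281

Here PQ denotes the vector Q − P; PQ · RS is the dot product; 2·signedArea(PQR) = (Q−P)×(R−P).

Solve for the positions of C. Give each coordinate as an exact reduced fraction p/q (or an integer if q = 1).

C = (1649/843, 12932/843)

1. C_x = 1649/843  [line 4221/281·x + -2211/281·y + 25661/281 = 0 ∩ |CB|² = 1859842/2529]
2. C_y = 12932/843  [line 4221/281·x + -2211/281·y + 25661/281 = 0 ∩ |CB|² = 1859842/2529]
   → C = (1649/843, 12932/843)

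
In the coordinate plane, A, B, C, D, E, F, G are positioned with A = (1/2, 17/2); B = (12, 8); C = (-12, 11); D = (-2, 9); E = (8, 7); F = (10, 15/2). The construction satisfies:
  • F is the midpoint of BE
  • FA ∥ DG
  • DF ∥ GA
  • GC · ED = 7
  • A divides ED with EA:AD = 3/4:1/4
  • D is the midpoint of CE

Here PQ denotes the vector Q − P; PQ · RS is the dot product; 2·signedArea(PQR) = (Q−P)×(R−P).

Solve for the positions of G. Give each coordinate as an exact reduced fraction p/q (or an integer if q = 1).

G = (-23/2, 10)

1. G_x = -23/2  [DF ∥ GA ∩ FA ∥ DG]
2. G_y = 10  [DF ∥ GA ∩ FA ∥ DG]
   → G = (-23/2, 10)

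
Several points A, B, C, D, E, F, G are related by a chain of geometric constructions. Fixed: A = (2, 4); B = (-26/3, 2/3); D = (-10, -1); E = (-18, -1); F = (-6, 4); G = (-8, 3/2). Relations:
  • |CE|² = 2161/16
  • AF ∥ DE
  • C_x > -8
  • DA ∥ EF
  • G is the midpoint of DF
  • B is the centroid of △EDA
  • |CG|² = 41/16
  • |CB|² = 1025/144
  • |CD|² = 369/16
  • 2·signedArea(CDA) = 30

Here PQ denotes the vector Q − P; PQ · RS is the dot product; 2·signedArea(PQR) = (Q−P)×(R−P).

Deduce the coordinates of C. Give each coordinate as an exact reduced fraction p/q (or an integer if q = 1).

1. C_x = -7  [line -5·x + 12·y + -68 = 0 ∩ |CD|² = 369/16]
2. C_y = 11/4  [line -5·x + 12·y + -68 = 0 ∩ |CD|² = 369/16]
   → C = (-7, 11/4)

C = (-7, 11/4)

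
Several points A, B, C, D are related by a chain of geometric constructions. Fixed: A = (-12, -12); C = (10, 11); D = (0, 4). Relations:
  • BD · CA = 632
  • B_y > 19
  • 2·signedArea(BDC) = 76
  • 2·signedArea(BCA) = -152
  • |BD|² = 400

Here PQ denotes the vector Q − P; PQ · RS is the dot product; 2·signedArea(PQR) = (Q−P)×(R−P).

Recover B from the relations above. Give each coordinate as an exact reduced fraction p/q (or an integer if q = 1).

B = (12, 20)

1. B_x = 12  [BD · CA = 632 ∩ 2·signedArea(BCA) = -152]
2. B_y = 20  [BD · CA = 632 ∩ 2·signedArea(BCA) = -152]
   → B = (12, 20)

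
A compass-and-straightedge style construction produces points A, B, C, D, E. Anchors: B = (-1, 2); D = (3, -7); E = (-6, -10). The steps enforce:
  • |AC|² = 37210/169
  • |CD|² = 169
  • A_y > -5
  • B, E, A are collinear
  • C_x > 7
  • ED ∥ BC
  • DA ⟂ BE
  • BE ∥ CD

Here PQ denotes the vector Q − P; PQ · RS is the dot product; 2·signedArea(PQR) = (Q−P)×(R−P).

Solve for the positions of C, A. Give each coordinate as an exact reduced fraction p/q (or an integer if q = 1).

1. C_x = 8  [BE ∥ CD ∩ ED ∥ BC]
2. C_y = 5  [BE ∥ CD ∩ ED ∥ BC]
   → C = (8, 5)
3. A_x = -609/169  [B, E, A are collinear ∩ DA ⟂ BE]
4. A_y = -718/169  [B, E, A are collinear ∩ DA ⟂ BE]
   → A = (-609/169, -718/169)

A = (-609/169, -718/169)
C = (8, 5)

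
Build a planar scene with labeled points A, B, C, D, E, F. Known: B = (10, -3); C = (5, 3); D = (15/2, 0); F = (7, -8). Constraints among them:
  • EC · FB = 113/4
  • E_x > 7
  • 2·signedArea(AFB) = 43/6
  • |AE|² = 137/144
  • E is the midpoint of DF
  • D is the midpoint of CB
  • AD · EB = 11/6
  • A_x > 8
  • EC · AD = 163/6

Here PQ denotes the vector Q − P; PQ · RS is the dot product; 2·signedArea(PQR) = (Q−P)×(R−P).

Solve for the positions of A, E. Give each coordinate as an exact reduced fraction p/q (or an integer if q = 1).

1. E_x = 29/4  [E is the midpoint of DF]
2. E_y = -4  [E is the midpoint of DF]
   → E = (29/4, -4)
3. A_x = 49/6  [AD · EB = 11/6 ∩ EC · AD = 163/6]
4. A_y = -11/3  [AD · EB = 11/6 ∩ EC · AD = 163/6]
   → A = (49/6, -11/3)

A = (49/6, -11/3)
E = (29/4, -4)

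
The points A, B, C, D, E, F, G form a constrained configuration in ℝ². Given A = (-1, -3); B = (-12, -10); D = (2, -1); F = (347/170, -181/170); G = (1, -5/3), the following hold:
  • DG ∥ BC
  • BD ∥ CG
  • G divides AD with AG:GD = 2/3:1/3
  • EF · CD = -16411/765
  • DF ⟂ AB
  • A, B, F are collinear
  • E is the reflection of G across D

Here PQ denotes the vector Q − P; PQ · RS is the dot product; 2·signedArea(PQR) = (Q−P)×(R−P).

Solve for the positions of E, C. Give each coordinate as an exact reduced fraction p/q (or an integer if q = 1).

C = (-13, -32/3)
E = (3, -1/3)

1. E_x = 3  [E is the reflection of G across D]
2. E_y = -1/3  [E is the reflection of G across D]
   → E = (3, -1/3)
3. C_x = -13  [BD ∥ CG ∩ DG ∥ BC]
4. C_y = -32/3  [BD ∥ CG ∩ DG ∥ BC]
   → C = (-13, -32/3)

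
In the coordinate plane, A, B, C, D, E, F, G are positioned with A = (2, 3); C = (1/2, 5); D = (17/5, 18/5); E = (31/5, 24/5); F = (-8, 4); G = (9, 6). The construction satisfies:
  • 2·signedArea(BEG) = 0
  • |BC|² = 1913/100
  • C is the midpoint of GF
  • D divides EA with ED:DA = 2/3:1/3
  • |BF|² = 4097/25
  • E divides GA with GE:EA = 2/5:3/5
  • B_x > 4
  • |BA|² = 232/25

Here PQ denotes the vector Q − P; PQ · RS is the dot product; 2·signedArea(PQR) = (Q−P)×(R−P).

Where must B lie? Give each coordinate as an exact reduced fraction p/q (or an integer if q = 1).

1. B_x = 24/5  [line -6/5·x + 14/5·y + -6 = 0 ∩ |BC|² = 1913/100]
2. B_y = 21/5  [line -6/5·x + 14/5·y + -6 = 0 ∩ |BC|² = 1913/100]
   → B = (24/5, 21/5)

B = (24/5, 21/5)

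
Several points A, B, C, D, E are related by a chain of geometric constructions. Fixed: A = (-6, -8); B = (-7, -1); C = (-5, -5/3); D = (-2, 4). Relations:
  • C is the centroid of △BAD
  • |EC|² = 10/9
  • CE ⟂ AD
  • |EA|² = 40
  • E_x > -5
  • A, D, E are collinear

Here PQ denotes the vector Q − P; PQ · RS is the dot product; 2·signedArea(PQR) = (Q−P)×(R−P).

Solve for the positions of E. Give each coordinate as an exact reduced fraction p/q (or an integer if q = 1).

1. E_x = -4  [A, D, E are collinear ∩ CE ⟂ AD]
2. E_y = -2  [A, D, E are collinear ∩ CE ⟂ AD]
   → E = (-4, -2)

E = (-4, -2)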